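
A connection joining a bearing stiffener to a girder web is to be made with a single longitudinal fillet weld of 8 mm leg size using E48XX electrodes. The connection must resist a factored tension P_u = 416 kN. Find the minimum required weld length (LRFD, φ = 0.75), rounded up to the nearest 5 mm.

E48XX → F_EXX = 480 MPa.
Throat t_e = 0.707 × 8 = 5.656 mm.
φr_n = 0.75 × 0.6 × 480 × 5.656 × 10⁻³ = 1.222 kN/mm.
L_req = P_u / φr_n = 416 / 1.222 = 340.5 mm total.
Round up → use L = 345 mm.

L = 345 mm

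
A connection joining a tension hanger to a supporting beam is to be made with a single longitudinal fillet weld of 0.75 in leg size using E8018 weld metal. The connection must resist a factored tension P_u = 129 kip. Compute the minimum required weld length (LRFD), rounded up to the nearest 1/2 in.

E80XX → F_EXX = 80 ksi.
Throat t_e = 0.707 × 0.75 = 0.5302 in.
φr_n = 0.75 × 0.6 × 80 × 0.5302 = 19.09 kip/in.
L_req = P_u / φr_n = 129 / 19.09 = 6.758 in total.
Round up → use L = 7 in.

L = 7 in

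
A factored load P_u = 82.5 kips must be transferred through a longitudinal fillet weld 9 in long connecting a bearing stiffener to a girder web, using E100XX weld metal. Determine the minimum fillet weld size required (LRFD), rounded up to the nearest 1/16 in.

E100XX → F_EXX = 100 ksi.
Total weld length L = 9 in.
Required throat t_e = P_u / (φ × 0.6 F_EXX × L) = 82.5 / (0.75 × 0.6 × 100 × 9) = 0.2037 in.
Required leg w = t_e / 0.707 = 0.2881 in → use 5/16 in.

w = 5/16 in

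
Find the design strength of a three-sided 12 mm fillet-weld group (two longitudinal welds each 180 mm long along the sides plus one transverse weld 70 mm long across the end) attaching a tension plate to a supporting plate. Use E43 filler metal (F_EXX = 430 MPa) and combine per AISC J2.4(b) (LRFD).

φR_n ≈ 706 kN

t_e = 0.707 × 12 = 8.484 mm.
R_nwl = 0.6 × 430 × 8.484 × 360 × 10⁻³ = 788 kN (longitudinal, 2 welds).
R_nwt = 0.6 × 430 × 8.484 × 70 × 10⁻³ = 153.2 kN (transverse, base value).
(i) R_nwl + R_nwt = 941.2 kN; (ii) 0.85 R_nwl + 1.5 R_nwt = 899.6 kN.
R_n = max = 941.2 kN [governs: (i)]; φR_n = 705.9 kN.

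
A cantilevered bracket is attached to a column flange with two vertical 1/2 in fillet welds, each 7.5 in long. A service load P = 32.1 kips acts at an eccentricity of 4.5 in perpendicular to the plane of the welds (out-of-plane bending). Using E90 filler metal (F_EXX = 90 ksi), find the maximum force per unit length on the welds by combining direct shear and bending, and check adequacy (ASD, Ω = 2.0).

f_max ≈ 8 kip/in; adequate

L_w = 2 × 7.5 = 15 in; section modulus (unit throat) S = 2 × L²/6 = 18.75 in².
Direct shear f_v = P/L_w = 32.1/15 = 2.14 kip/in.
Moment M = P × e = 32.1 × 4.5 = 144.45 kip·in; bending f_b = M/S = 7.704 kip/in.
f_max = √(f_v² + f_b²) = √(2.14² + 7.704²) = 7.996 kip/in.
r_n/Ω = (1/2.0) × 0.6 × 90 × (0.707 × 0.5) = 9.544 kip/in → adequate.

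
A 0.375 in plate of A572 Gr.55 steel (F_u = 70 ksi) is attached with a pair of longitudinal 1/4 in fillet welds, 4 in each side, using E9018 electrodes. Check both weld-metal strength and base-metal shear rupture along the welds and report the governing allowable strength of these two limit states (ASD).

R_n/Ω ≈ 38.2 kips (weld metal governs)

E90XX → F_EXX = 90 ksi.
t_e = 0.707 × 0.25 = 0.1767 in; L = 8 in.
Weld metal: R_n/Ω = (1/2.0) × 0.6 × 90 × 0.1767 × 8 = 38.18 kips.
Base metal (shear rupture): R_n/Ω = (1/2.0) × 0.6 × 70 × 0.375 × 8 = 63 kips.
Governing: weld metal.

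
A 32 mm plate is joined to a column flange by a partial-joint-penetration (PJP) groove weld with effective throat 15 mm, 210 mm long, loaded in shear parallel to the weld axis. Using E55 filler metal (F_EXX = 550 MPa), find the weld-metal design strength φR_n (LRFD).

φR_n ≈ 780 kN

Effective throat (given) t_e = 15 mm.
A_we = 15 × 210 = 3150 mm².
F_nw = 0.6 F_EXX = 330 MPa.
φR_n = 0.75 × 330 × 3150 × 10⁻³ = 779.6 kN.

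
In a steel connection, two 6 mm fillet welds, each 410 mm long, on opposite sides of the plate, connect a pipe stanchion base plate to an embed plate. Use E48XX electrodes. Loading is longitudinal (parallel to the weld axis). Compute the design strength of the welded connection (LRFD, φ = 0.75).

φR_n ≈ 751 kN

E48XX → F_EXX = 480 MPa.
Effective throat t_e = 0.707 × 6 = 4.242 mm.
Total length L = 820 mm; A_we = 4.242 × 820 = 3478 mm².
F_nw = 0.6 F_EXX = 0.6 × 480 = 288 MPa.
φR_n = 0.75 × 288 × 3478 × 10⁻³ = 751.3 kN.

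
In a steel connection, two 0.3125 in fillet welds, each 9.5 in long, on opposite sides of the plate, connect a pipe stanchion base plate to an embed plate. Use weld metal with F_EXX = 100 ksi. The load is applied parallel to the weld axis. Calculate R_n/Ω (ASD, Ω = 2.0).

Effective throat t_e = 0.707 × 0.3125 = 0.2209 in.
Total length L = 19 in; A_we = 0.2209 × 19 = 4.198 in².
F_nw = 0.6 F_EXX = 0.6 × 100 = 60 ksi.
R_n = 60 × 4.198 = 251.9 kips; R_n/Ω = 251.9/2.0 = 125.9 kips.

R_n/Ω ≈ 126 kips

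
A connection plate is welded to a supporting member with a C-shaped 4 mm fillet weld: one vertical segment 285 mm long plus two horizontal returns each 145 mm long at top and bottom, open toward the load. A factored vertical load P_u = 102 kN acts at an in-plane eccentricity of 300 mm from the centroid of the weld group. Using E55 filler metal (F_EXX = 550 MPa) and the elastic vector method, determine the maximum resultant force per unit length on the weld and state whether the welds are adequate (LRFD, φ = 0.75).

Total weld length L_w = 575 mm. Treat welds as unit-width lines.
Centroid: x̄ = 2×145×72.5 / 575 = 36.57 mm from the vertical weld.
Polar moment about centroid: J = I_x + I_y = [285³/12 + 2×145×142.5²] + [285×36.57² + 2(145³/12 + 145×35.93²)] = 9082000 mm³.
Direct shear f_v = P/L_w = 102×10³ / 575 = 177.4 N/mm (vertical).
Torsion M = P·e = 102×10³ × 300 = 30600000 N·mm.
Critical point at (x, y) = (108.4, 142.5) from centroid. f_tx = M·y/J = 480.1 N/mm; f_ty = M·x/J = 365.4 N/mm.
Resultant f_max = √[f_tx² + (f_v + f_ty)²] = √[480.1² + (177.4 + 365.4)²] = 724.7 N/mm.
Capacity per unit length: φr_n = 0.75 × 0.6 × 550 × (0.707 × 4) = 699.9 N/mm.
724.7 > 699.9 → NOT adequate.

f_max ≈ 725 N/mm; NOT adequate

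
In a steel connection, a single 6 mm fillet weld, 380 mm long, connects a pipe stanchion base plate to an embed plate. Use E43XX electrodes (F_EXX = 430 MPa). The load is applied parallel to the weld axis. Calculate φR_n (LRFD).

Effective throat t_e = 0.707 × 6 = 4.242 mm.
Total length L = 380 mm; A_we = 4.242 × 380 = 1612 mm².
F_nw = 0.6 F_EXX = 0.6 × 430 = 258 MPa.
φR_n = 0.75 × 258 × 1612 × 10⁻³ = 311.9 kN.

φR_n ≈ 312 kN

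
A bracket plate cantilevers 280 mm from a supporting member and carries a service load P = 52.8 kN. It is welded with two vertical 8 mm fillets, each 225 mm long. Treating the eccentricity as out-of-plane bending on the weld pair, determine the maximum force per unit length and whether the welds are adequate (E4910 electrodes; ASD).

E49XX → F_EXX = 490 MPa.
L_w = 2 × 225 = 450 mm; section modulus (unit throat) S = 2 × L²/6 = 16880 mm².
Direct shear f_v = P/L_w = 52.8×10³/450 = 117.3 N/mm.
Moment M = P × e = 52.8×10³ × 280 = 14784000 N·mm; bending f_b = M/S = 876.1 N/mm.
f_max = √(f_v² + f_b²) = √(117.3² + 876.1²) = 883.9 N/mm.
r_n/Ω = (1/2.0) × 0.6 × 490 × (0.707 × 8) = 831.4 N/mm → NOT adequate.

f_max ≈ 884 N/mm; NOT adequate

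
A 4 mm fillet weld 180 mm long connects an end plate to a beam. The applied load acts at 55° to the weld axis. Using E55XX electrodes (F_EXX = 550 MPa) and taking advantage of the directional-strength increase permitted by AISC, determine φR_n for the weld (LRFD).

t_e = 0.707 × 4 = 2.828 mm; A_we = 2.828 × 180 = 509 mm².
Directional factor: 1.0 + 0.5 sin^1.5(55°) = 1.371.
F_nw = 0.6 × 550 × 1.371 = 452.3 MPa.
φR_n = 0.75 × 452.3 × 509 × 10⁻³ = 172.7 kN.

φR_n ≈ 173 kN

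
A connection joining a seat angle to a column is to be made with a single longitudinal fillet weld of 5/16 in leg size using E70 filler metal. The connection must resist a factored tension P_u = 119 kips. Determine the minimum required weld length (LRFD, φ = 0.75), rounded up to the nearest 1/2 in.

E70XX → F_EXX = 70 ksi.
Throat t_e = 0.707 × 0.3125 = 0.2209 in.
φr_n = 0.75 × 0.6 × 70 × 0.2209 = 6.96 kips/in.
L_req = P_u / φr_n = 119 / 6.96 = 17.1 in total.
Round up → use L = 17.5 in.

L = 17.5 in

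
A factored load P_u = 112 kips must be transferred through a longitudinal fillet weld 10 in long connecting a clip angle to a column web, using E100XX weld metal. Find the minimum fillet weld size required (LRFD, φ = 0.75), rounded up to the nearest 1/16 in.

E100XX → F_EXX = 100 ksi.
Total weld length L = 10 in.
Required throat t_e = P_u / (φ × 0.6 F_EXX × L) = 112 / (0.75 × 0.6 × 100 × 10) = 0.2489 in.
Required leg w = t_e / 0.707 = 0.352 in → use 3/8 in.

w = 3/8 in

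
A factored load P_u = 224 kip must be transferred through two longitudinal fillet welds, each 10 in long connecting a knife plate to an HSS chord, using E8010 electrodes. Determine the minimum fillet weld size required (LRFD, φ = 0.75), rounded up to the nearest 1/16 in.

w = 1/2 in

E80XX → F_EXX = 80 ksi.
Total weld length L = 20 in.
Required throat t_e = P_u / (φ × 0.6 F_EXX × L) = 224 / (0.75 × 0.6 × 80 × 20) = 0.3111 in.
Required leg w = t_e / 0.707 = 0.44 in → use 1/2 in.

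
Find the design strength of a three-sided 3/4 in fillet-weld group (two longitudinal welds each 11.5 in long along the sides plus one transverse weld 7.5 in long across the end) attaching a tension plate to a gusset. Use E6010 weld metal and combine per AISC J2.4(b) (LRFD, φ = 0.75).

φR_n ≈ 441 kips

E60XX → F_EXX = 60 ksi.
t_e = 0.707 × 0.75 = 0.5302 in.
R_nwl = 0.6 × 60 × 0.5302 × 23 = 439 kips (longitudinal, 2 welds).
R_nwt = 0.6 × 60 × 0.5302 × 7.5 = 143.2 kips (transverse, base value).
(i) R_nwl + R_nwt = 582.2 kips; (ii) 0.85 R_nwl + 1.5 R_nwt = 587.9 kips.
R_n = max = 587.9 kips [governs: (ii)]; φR_n = 441 kips.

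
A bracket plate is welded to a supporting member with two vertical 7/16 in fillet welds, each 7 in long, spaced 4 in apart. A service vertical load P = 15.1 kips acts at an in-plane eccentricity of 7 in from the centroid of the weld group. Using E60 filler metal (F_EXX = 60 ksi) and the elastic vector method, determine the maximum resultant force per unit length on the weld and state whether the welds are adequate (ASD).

Total weld length L_w = 14 in. Treat welds as unit-width lines.
Polar moment about centroid: J = 2[d³/12 + d(b/2)²] = 2[7³/12 + 7×2²] = 113.2 in³.
Direct shear f_v = P/L_w = 15.1 / 14 = 1.079 kip/in (vertical).
Torsion M = P·e = 15.1 × 7 = 105.7 kip·in.
Critical point at (x, y) = (2, 3.5) from centroid. f_tx = M·y/J = 3.269 kip/in; f_ty = M·x/J = 1.868 kip/in.
Resultant f_max = √[f_tx² + (f_v + f_ty)²] = √[3.269² + (1.079 + 1.868)²] = 4.401 kip/in.
Capacity per unit length: r_n/Ω = (1/2.0) × 0.6 × 60 × (0.707 × 0.4375) = 5.568 kip/in.
4.401 ≤ 5.568 → adequate.

f_max ≈ 4.4 kip/in; adequate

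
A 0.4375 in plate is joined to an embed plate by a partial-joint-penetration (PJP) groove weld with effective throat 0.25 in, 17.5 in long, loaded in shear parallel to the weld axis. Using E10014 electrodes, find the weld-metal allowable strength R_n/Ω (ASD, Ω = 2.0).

R_n/Ω ≈ 131 kip

E100XX → F_EXX = 100 ksi.
Effective throat (given) t_e = 0.25 in.
A_we = 0.25 × 17.5 = 4.375 in².
F_nw = 0.6 F_EXX = 60 ksi.
R_n/Ω = (60 × 4.375) / 2.0 = 131.2 kip.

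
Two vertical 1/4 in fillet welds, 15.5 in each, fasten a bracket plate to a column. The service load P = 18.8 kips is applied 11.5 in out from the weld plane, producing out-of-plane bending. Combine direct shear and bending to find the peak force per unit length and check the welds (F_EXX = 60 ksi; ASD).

f_max ≈ 2.77 kip/in; adequate

L_w = 2 × 15.5 = 31 in; section modulus (unit throat) S = 2 × L²/6 = 80.08 in².
Direct shear f_v = P/L_w = 18.8/31 = 0.6065 kip/in.
Moment M = P × e = 18.8 × 11.5 = 216.2 kip·in; bending f_b = M/S = 2.7 kip/in.
f_max = √(f_v² + f_b²) = √(0.6065² + 2.7²) = 2.767 kip/in.
r_n/Ω = (1/2.0) × 0.6 × 60 × (0.707 × 0.25) = 3.181 kip/in → adequate.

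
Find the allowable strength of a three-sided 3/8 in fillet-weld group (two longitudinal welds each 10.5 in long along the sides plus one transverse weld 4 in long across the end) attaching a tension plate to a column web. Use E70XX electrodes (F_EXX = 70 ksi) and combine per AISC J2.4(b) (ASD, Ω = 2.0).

R_n/Ω ≈ 139 kips

t_e = 0.707 × 0.375 = 0.2651 in.
R_nwl = 0.6 × 70 × 0.2651 × 21 = 233.8 kips (longitudinal, 2 welds).
R_nwt = 0.6 × 70 × 0.2651 × 4 = 44.54 kips (transverse, base value).
(i) R_nwl + R_nwt = 278.4 kips; (ii) 0.85 R_nwl + 1.5 R_nwt = 265.6 kips.
R_n = max = 278.4 kips [governs: (i)]; R_n/Ω = 139.2 kips.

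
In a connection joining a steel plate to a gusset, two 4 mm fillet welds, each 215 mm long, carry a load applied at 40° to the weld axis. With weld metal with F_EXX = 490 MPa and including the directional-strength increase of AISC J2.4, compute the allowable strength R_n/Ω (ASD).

R_n/Ω ≈ 225 kN

t_e = 0.707 × 4 = 2.828 mm; A_we = 2.828 × 430 = 1216 mm².
Directional factor: 1.0 + 0.5 sin^1.5(40°) = 1.258.
F_nw = 0.6 × 490 × 1.258 = 369.8 MPa.
R_n/Ω = (369.8 × 1216) / 2.0 × 10⁻³ = 224.8 kN.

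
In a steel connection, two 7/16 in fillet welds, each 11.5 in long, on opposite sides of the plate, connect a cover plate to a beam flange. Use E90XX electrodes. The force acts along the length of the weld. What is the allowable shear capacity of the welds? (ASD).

E90XX → F_EXX = 90 ksi.
Effective throat t_e = 0.707 × 0.4375 = 0.3093 in.
Total length L = 23 in; A_we = 0.3093 × 23 = 7.114 in².
F_nw = 0.6 F_EXX = 0.6 × 90 = 54 ksi.
R_n = 54 × 7.114 = 384.2 kip; R_n/Ω = 384.2/2.0 = 192.1 kip.

R_n/Ω ≈ 192 kip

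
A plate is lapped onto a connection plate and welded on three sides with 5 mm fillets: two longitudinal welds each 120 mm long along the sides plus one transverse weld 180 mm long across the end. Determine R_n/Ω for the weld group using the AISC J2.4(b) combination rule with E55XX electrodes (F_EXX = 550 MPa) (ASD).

t_e = 0.707 × 5 = 3.535 mm.
R_nwl = 0.6 × 550 × 3.535 × 240 × 10⁻³ = 280 kN (longitudinal, 2 welds).
R_nwt = 0.6 × 550 × 3.535 × 180 × 10⁻³ = 210 kN (transverse, base value).
(i) R_nwl + R_nwt = 490 kN; (ii) 0.85 R_nwl + 1.5 R_nwt = 552.9 kN.
R_n = max = 552.9 kN [governs: (ii)]; R_n/Ω = 276.5 kN.

R_n/Ω ≈ 276 kN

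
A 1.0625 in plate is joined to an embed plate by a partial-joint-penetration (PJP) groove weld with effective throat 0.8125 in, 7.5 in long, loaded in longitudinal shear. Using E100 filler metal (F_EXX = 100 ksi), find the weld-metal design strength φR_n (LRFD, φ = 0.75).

φR_n ≈ 274 kips

Effective throat (given) t_e = 0.8125 in.
A_we = 0.8125 × 7.5 = 6.094 in².
F_nw = 0.6 F_EXX = 60 ksi.
φR_n = 0.75 × 60 × 6.094 = 274.2 kips.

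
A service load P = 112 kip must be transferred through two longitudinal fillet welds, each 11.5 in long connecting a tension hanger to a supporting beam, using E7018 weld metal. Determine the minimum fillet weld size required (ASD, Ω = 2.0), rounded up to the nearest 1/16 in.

w = 3/8 in

E70XX → F_EXX = 70 ksi.
Total weld length L = 23 in.
Required throat t_e = P × Ω / (0.6 F_EXX × L) = 112 × 2.0 / (0.6 × 70 × 23) = 0.2319 in.
Required leg w = t_e / 0.707 = 0.328 in → use 3/8 in.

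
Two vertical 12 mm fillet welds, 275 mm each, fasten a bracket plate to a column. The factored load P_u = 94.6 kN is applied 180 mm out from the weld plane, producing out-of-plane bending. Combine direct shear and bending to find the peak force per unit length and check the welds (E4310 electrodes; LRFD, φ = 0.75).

f_max ≈ 697 N/mm; adequate

E43XX → F_EXX = 430 MPa.
L_w = 2 × 275 = 550 mm; section modulus (unit throat) S = 2 × L²/6 = 25210 mm².
Direct shear f_v = P/L_w = 94.6×10³/550 = 172 N/mm.
Moment M = P × e = 94.6×10³ × 180 = 17028000 N·mm; bending f_b = M/S = 675.5 N/mm.
f_max = √(f_v² + f_b²) = √(172² + 675.5²) = 697 N/mm.
φr_n = 0.75 × 0.6 × 430 × (0.707 × 12) = 1642 N/mm → adequate.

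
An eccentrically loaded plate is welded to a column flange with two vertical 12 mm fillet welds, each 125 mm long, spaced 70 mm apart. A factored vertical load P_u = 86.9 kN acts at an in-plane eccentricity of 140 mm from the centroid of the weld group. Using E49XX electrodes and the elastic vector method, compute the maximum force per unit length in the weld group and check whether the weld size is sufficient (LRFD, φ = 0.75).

E49XX → F_EXX = 490 MPa.
Total weld length L_w = 250 mm. Treat welds as unit-width lines.
Polar moment about centroid: J = 2[d³/12 + d(b/2)²] = 2[125³/12 + 125×35²] = 631800 mm³.
Direct shear f_v = P/L_w = 86.9×10³ / 250 = 347.6 N/mm (vertical).
Torsion M = P·e = 86.9×10³ × 140 = 12166000 N·mm.
Critical point at (x, y) = (35, 62.5) from centroid. f_tx = M·y/J = 1204 N/mm; f_ty = M·x/J = 674 N/mm.
Resultant f_max = √[f_tx² + (f_v + f_ty)²] = √[1204² + (347.6 + 674)²] = 1579 N/mm.
Capacity per unit length: φr_n = 0.75 × 0.6 × 490 × (0.707 × 12) = 1871 N/mm.
1579 ≤ 1871 → adequate.

f_max ≈ 1580 N/mm; adequate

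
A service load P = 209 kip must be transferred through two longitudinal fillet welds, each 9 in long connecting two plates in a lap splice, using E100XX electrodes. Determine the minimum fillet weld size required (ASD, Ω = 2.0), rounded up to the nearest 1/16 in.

w = 9/16 in

E100XX → F_EXX = 100 ksi.
Total weld length L = 18 in.
Required throat t_e = P × Ω / (0.6 F_EXX × L) = 209 × 2.0 / (0.6 × 100 × 18) = 0.387 in.
Required leg w = t_e / 0.707 = 0.5474 in → use 9/16 in.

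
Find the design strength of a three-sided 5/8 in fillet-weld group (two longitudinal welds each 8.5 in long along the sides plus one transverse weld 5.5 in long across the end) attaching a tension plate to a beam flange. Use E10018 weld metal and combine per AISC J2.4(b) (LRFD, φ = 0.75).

φR_n ≈ 451 kip

E100XX → F_EXX = 100 ksi.
t_e = 0.707 × 0.625 = 0.4419 in.
R_nwl = 0.6 × 100 × 0.4419 × 17 = 450.7 kip (longitudinal, 2 welds).
R_nwt = 0.6 × 100 × 0.4419 × 5.5 = 145.8 kip (transverse, base value).
(i) R_nwl + R_nwt = 596.5 kip; (ii) 0.85 R_nwl + 1.5 R_nwt = 601.8 kip.
R_n = max = 601.8 kip [governs: (ii)]; φR_n = 451.4 kip.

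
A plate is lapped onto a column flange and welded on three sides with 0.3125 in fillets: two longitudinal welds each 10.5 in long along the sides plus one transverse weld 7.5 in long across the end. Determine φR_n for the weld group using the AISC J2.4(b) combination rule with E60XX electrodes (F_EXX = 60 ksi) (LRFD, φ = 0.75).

φR_n ≈ 174 kips

t_e = 0.707 × 0.3125 = 0.2209 in.
R_nwl = 0.6 × 60 × 0.2209 × 21 = 167 kips (longitudinal, 2 welds).
R_nwt = 0.6 × 60 × 0.2209 × 7.5 = 59.65 kips (transverse, base value).
(i) R_nwl + R_nwt = 226.7 kips; (ii) 0.85 R_nwl + 1.5 R_nwt = 231.5 kips.
R_n = max = 231.5 kips [governs: (ii)]; φR_n = 173.6 kips.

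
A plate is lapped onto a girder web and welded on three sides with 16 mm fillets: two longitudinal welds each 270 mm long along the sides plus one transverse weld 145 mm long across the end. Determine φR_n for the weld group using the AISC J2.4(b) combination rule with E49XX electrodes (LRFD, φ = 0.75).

φR_n ≈ 1710 kN

E49XX → F_EXX = 490 MPa.
t_e = 0.707 × 16 = 11.31 mm.
R_nwl = 0.6 × 490 × 11.31 × 540 × 10⁻³ = 1796 kN (longitudinal, 2 welds).
R_nwt = 0.6 × 490 × 11.31 × 145 × 10⁻³ = 482.2 kN (transverse, base value).
(i) R_nwl + R_nwt = 2278 kN; (ii) 0.85 R_nwl + 1.5 R_nwt = 2250 kN.
R_n = max = 2278 kN [governs: (i)]; φR_n = 1709 kN.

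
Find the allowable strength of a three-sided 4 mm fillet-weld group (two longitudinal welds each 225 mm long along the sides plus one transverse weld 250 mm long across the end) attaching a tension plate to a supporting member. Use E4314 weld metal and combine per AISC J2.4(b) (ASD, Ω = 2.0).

R_n/Ω ≈ 276 kN

E43XX → F_EXX = 430 MPa.
t_e = 0.707 × 4 = 2.828 mm.
R_nwl = 0.6 × 430 × 2.828 × 450 × 10⁻³ = 328.3 kN (longitudinal, 2 welds).
R_nwt = 0.6 × 430 × 2.828 × 250 × 10⁻³ = 182.4 kN (transverse, base value).
(i) R_nwl + R_nwt = 510.7 kN; (ii) 0.85 R_nwl + 1.5 R_nwt = 552.7 kN.
R_n = max = 552.7 kN [governs: (ii)]; R_n/Ω = 276.3 kN.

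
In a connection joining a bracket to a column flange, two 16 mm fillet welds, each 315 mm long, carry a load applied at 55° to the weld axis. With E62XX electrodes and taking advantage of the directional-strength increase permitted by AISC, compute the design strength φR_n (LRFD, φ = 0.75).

φR_n ≈ 2730 kN

E62XX → F_EXX = 620 MPa.
t_e = 0.707 × 16 = 11.31 mm; A_we = 11.31 × 630 = 7127 mm².
Directional factor: 1.0 + 0.5 sin^1.5(55°) = 1.371.
F_nw = 0.6 × 620 × 1.371 = 509.9 MPa.
φR_n = 0.75 × 509.9 × 7127 × 10⁻³ = 2725 kN.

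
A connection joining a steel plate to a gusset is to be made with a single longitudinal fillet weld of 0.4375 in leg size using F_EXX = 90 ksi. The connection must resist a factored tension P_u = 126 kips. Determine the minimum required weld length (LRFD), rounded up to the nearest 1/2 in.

Throat t_e = 0.707 × 0.4375 = 0.3093 in.
φr_n = 0.75 × 0.6 × 90 × 0.3093 = 12.53 kips/in.
L_req = P_u / φr_n = 126 / 12.53 = 10.06 in total.
Round up → use L = 10.5 in.

L = 10.5 in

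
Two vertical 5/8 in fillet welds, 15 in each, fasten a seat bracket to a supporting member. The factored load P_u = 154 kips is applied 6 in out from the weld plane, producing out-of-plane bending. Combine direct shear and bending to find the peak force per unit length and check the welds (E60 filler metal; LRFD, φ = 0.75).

f_max ≈ 13.3 kip/in; NOT adequate

E60XX → F_EXX = 60 ksi.
L_w = 2 × 15 = 30 in; section modulus (unit throat) S = 2 × L²/6 = 75 in².
Direct shear f_v = P/L_w = 154/30 = 5.133 kip/in.
Moment M = P × e = 154 × 6 = 924 kip·in; bending f_b = M/S = 12.32 kip/in.
f_max = √(f_v² + f_b²) = √(5.133² + 12.32²) = 13.35 kip/in.
φr_n = 0.75 × 0.6 × 60 × (0.707 × 0.625) = 11.93 kip/in → NOT adequate.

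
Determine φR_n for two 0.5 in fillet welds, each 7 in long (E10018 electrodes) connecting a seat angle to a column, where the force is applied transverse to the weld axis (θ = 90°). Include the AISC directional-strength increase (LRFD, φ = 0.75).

E100XX → F_EXX = 100 ksi.
t_e = 0.707 × 0.5 = 0.3535 in; A_we = 0.3535 × 14 = 4.949 in².
Directional factor: 1.0 + 0.5 sin^1.5(90°) = 1.5.
F_nw = 0.6 × 100 × 1.5 = 90 ksi.
φR_n = 0.75 × 90 × 4.949 = 334.1 kips.

φR_n ≈ 334 kips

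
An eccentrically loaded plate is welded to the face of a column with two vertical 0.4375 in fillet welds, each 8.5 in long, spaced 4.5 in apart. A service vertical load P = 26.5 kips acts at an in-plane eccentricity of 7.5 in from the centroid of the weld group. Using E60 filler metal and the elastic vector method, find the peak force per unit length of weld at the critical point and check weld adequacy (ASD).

f_max ≈ 5.96 kip/in; NOT adequate

E60XX → F_EXX = 60 ksi.
Total weld length L_w = 17 in. Treat welds as unit-width lines.
Polar moment about centroid: J = 2[d³/12 + d(b/2)²] = 2[8.5³/12 + 8.5×2.25²] = 188.4 in³.
Direct shear f_v = P/L_w = 26.5 / 17 = 1.559 kip/in (vertical).
Torsion M = P·e = 26.5 × 7.5 = 198.75 kip·in.
Critical point at (x, y) = (2.25, 4.25) from centroid. f_tx = M·y/J = 4.483 kip/in; f_ty = M·x/J = 2.373 kip/in.
Resultant f_max = √[f_tx² + (f_v + f_ty)²] = √[4.483² + (1.559 + 2.373)²] = 5.963 kip/in.
Capacity per unit length: r_n/Ω = (1/2.0) × 0.6 × 60 × (0.707 × 0.4375) = 5.568 kip/in.
5.963 > 5.568 → NOT adequate.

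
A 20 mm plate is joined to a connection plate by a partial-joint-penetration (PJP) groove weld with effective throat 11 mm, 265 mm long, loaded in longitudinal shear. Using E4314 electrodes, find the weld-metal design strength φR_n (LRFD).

φR_n ≈ 564 kN

E43XX → F_EXX = 430 MPa.
Effective throat (given) t_e = 11 mm.
A_we = 11 × 265 = 2915 mm².
F_nw = 0.6 F_EXX = 258 MPa.
φR_n = 0.75 × 258 × 2915 × 10⁻³ = 564.1 kN.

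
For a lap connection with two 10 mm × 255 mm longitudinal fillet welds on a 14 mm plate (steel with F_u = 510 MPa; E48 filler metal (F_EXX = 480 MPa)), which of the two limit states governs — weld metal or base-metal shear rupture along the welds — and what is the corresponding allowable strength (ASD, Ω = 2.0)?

t_e = 0.707 × 10 = 7.07 mm; L = 510 mm.
Weld metal: R_n/Ω = (1/2.0) × 0.6 × 480 × 7.07 × 510 × 10⁻³ = 519.2 kN.
Base metal (shear rupture): R_n/Ω = (1/2.0) × 0.6 × 510 × 14 × 510 × 10⁻³ = 1092 kN.
Governing: weld metal.

R_n/Ω ≈ 519 kN (weld metal governs)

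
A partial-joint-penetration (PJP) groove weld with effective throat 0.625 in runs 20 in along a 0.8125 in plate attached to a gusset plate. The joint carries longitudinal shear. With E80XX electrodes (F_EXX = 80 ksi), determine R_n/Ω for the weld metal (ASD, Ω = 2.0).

R_n/Ω ≈ 300 kips

Effective throat (given) t_e = 0.625 in.
A_we = 0.625 × 20 = 12.5 in².
F_nw = 0.6 F_EXX = 48 ksi.
R_n/Ω = (48 × 12.5) / 2.0 = 300 kips.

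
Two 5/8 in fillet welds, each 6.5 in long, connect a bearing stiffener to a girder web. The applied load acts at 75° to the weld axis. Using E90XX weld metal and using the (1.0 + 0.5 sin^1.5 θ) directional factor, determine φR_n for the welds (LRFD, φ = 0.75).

E90XX → F_EXX = 90 ksi.
t_e = 0.707 × 0.625 = 0.4419 in; A_we = 0.4419 × 13 = 5.744 in².
Directional factor: 1.0 + 0.5 sin^1.5(75°) = 1.475.
F_nw = 0.6 × 90 × 1.475 = 79.63 ksi.
φR_n = 0.75 × 79.63 × 5.744 = 343.1 kips.

φR_n ≈ 343 kips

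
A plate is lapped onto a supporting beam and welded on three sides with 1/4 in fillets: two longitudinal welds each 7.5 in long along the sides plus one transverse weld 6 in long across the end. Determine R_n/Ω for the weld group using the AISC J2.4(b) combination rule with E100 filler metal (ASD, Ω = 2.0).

E100XX → F_EXX = 100 ksi.
t_e = 0.707 × 0.25 = 0.1767 in.
R_nwl = 0.6 × 100 × 0.1767 × 15 = 159.1 kips (longitudinal, 2 welds).
R_nwt = 0.6 × 100 × 0.1767 × 6 = 63.63 kips (transverse, base value).
(i) R_nwl + R_nwt = 222.7 kips; (ii) 0.85 R_nwl + 1.5 R_nwt = 230.7 kips.
R_n = max = 230.7 kips [governs: (ii)]; R_n/Ω = 115.3 kips.

R_n/Ω ≈ 115 kips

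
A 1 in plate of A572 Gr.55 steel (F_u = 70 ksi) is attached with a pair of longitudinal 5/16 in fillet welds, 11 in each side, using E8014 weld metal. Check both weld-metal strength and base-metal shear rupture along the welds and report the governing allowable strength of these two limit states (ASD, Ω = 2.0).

E80XX → F_EXX = 80 ksi.
t_e = 0.707 × 0.3125 = 0.2209 in; L = 22 in.
Weld metal: R_n/Ω = (1/2.0) × 0.6 × 80 × 0.2209 × 22 = 116.7 kips.
Base metal (shear rupture): R_n/Ω = (1/2.0) × 0.6 × 70 × 1 × 22 = 462 kips.
Governing: weld metal.

R_n/Ω ≈ 117 kips (weld metal governs)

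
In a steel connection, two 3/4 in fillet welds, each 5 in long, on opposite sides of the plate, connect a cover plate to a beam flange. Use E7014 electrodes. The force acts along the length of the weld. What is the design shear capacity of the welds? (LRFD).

E70XX → F_EXX = 70 ksi.
Effective throat t_e = 0.707 × 0.75 = 0.5302 in.
Total length L = 10 in; A_we = 0.5302 × 10 = 5.303 in².
F_nw = 0.6 F_EXX = 0.6 × 70 = 42 ksi.
φR_n = 0.75 × 42 × 5.303 = 167 kip.

φR_n ≈ 167 kip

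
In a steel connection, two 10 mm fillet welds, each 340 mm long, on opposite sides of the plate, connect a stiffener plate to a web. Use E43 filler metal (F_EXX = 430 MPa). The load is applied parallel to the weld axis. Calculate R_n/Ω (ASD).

R_n/Ω ≈ 620 kN

Effective throat t_e = 0.707 × 10 = 7.07 mm.
Total length L = 680 mm; A_we = 7.07 × 680 = 4808 mm².
F_nw = 0.6 F_EXX = 0.6 × 430 = 258 MPa.
R_n = 258 × 4808 × 10⁻³ = 1240 kN; R_n/Ω = 1240/2.0 = 620.2 kN.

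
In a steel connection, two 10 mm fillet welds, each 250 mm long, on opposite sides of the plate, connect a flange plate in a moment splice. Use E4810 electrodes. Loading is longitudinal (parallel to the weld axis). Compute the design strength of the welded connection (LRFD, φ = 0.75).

φR_n ≈ 764 kN

E48XX → F_EXX = 480 MPa.
Effective throat t_e = 0.707 × 10 = 7.07 mm.
Total length L = 500 mm; A_we = 7.07 × 500 = 3535 mm².
F_nw = 0.6 F_EXX = 0.6 × 480 = 288 MPa.
φR_n = 0.75 × 288 × 3535 × 10⁻³ = 763.6 kN.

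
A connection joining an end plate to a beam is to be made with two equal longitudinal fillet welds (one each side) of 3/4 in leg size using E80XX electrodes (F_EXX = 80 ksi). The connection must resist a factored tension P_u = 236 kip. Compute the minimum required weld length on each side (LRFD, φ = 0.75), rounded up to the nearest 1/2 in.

L = 6.5 in on each side

Throat t_e = 0.707 × 0.75 = 0.5302 in.
φr_n = 0.75 × 0.6 × 80 × 0.5302 = 19.09 kip/in.
L_req = P_u / φr_n = 236 / 19.09 = 12.36 in total.
Per side: 12.36 / 2 = 6.182 in.
Round up → use L = 6.5 in on each side.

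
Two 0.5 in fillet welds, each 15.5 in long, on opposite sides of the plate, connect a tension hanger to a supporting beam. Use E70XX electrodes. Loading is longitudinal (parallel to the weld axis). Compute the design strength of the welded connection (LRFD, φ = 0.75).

φR_n ≈ 345 kip

E70XX → F_EXX = 70 ksi.
Effective throat t_e = 0.707 × 0.5 = 0.3535 in.
Total length L = 31 in; A_we = 0.3535 × 31 = 10.96 in².
F_nw = 0.6 F_EXX = 0.6 × 70 = 42 ksi.
φR_n = 0.75 × 42 × 10.96 = 345.2 kip.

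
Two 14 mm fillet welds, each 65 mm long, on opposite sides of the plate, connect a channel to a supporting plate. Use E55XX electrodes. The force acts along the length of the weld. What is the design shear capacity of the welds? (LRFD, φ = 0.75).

E55XX → F_EXX = 550 MPa.
Effective throat t_e = 0.707 × 14 = 9.898 mm.
Total length L = 130 mm; A_we = 9.898 × 130 = 1287 mm².
F_nw = 0.6 F_EXX = 0.6 × 550 = 330 MPa.
φR_n = 0.75 × 330 × 1287 × 10⁻³ = 318.5 kN.

φR_n ≈ 318 kN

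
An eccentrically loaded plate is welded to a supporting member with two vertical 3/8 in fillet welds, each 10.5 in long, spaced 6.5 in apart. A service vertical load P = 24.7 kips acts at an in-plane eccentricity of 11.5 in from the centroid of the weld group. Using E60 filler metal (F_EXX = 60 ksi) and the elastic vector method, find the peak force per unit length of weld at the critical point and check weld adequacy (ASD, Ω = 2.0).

f_max ≈ 4.95 kip/in; NOT adequate

Total weld length L_w = 21 in. Treat welds as unit-width lines.
Polar moment about centroid: J = 2[d³/12 + d(b/2)²] = 2[10.5³/12 + 10.5×3.25²] = 414.8 in³.
Direct shear f_v = P/L_w = 24.7 / 21 = 1.176 kip/in (vertical).
Torsion M = P·e = 24.7 × 11.5 = 284.05 kip·in.
Critical point at (x, y) = (3.25, 5.25) from centroid. f_tx = M·y/J = 3.596 kip/in; f_ty = M·x/J = 2.226 kip/in.
Resultant f_max = √[f_tx² + (f_v + f_ty)²] = √[3.596² + (1.176 + 2.226)²] = 4.95 kip/in.
Capacity per unit length: r_n/Ω = (1/2.0) × 0.6 × 60 × (0.707 × 0.375) = 4.772 kip/in.
4.95 > 4.772 → NOT adequate.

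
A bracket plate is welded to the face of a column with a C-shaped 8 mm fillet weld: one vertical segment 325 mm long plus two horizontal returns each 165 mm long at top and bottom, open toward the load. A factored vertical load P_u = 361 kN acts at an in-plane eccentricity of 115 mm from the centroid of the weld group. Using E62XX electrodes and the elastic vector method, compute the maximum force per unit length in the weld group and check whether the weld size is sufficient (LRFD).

f_max ≈ 1060 N/mm; adequate

E62XX → F_EXX = 620 MPa.
Total weld length L_w = 655 mm. Treat welds as unit-width lines.
Centroid: x̄ = 2×165×82.5 / 655 = 41.56 mm from the vertical weld.
Polar moment about centroid: J = I_x + I_y = [325³/12 + 2×165×162.5²] + [325×41.56² + 2(165³/12 + 165×40.94²)] = 13440000 mm³.
Direct shear f_v = P/L_w = 361×10³ / 655 = 551.1 N/mm (vertical).
Torsion M = P·e = 361×10³ × 115 = 41515000 N·mm.
Critical point at (x, y) = (123.4, 162.5) from centroid. f_tx = M·y/J = 502 N/mm; f_ty = M·x/J = 381.3 N/mm.
Resultant f_max = √[f_tx² + (f_v + f_ty)²] = √[502² + (551.1 + 381.3)²] = 1059 N/mm.
Capacity per unit length: φr_n = 0.75 × 0.6 × 620 × (0.707 × 8) = 1578 N/mm.
1059 ≤ 1578 → adequate.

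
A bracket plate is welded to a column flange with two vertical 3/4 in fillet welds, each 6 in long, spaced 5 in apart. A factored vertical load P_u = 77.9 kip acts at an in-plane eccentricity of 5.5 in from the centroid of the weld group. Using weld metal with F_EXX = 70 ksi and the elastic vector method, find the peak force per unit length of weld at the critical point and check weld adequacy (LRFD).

f_max ≈ 19.9 kip/in; NOT adequate

Total weld length L_w = 12 in. Treat welds as unit-width lines.
Polar moment about centroid: J = 2[d³/12 + d(b/2)²] = 2[6³/12 + 6×2.5²] = 111 in³.
Direct shear f_v = P/L_w = 77.9 / 12 = 6.492 kip/in (vertical).
Torsion M = P·e = 77.9 × 5.5 = 428.45 kip·in.
Critical point at (x, y) = (2.5, 3) from centroid. f_tx = M·y/J = 11.58 kip/in; f_ty = M·x/J = 9.65 kip/in.
Resultant f_max = √[f_tx² + (f_v + f_ty)²] = √[11.58² + (6.492 + 9.65)²] = 19.87 kip/in.
Capacity per unit length: φr_n = 0.75 × 0.6 × 70 × (0.707 × 0.75) = 16.7 kip/in.
19.87 > 16.7 → NOT adequate.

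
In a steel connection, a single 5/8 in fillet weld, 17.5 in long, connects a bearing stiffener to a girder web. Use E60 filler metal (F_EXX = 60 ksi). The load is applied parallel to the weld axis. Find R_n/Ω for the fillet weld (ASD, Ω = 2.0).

R_n/Ω ≈ 139 kips

Effective throat t_e = 0.707 × 0.625 = 0.4419 in.
Total length L = 17.5 in; A_we = 0.4419 × 17.5 = 7.733 in².
F_nw = 0.6 F_EXX = 0.6 × 60 = 36 ksi.
R_n = 36 × 7.733 = 278.4 kips; R_n/Ω = 278.4/2.0 = 139.2 kips.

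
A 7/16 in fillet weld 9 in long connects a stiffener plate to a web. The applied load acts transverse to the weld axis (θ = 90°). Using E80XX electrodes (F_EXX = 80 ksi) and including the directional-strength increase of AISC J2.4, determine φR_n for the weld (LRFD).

t_e = 0.707 × 0.4375 = 0.3093 in; A_we = 0.3093 × 9 = 2.784 in².
Directional factor: 1.0 + 0.5 sin^1.5(90°) = 1.5.
F_nw = 0.6 × 80 × 1.5 = 72 ksi.
φR_n = 0.75 × 72 × 2.784 = 150.3 kip.

φR_n ≈ 150 kip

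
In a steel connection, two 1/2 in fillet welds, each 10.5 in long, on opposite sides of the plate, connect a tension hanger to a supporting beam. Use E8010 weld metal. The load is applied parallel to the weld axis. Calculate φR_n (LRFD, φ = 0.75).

φR_n ≈ 267 kip

E80XX → F_EXX = 80 ksi.
Effective throat t_e = 0.707 × 0.5 = 0.3535 in.
Total length L = 21 in; A_we = 0.3535 × 21 = 7.423 in².
F_nw = 0.6 F_EXX = 0.6 × 80 = 48 ksi.
φR_n = 0.75 × 48 × 7.423 = 267.2 kip.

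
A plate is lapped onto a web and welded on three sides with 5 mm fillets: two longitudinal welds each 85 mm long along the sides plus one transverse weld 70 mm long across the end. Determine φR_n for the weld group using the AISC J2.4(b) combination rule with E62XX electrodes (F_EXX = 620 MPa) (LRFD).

φR_n ≈ 246 kN

t_e = 0.707 × 5 = 3.535 mm.
R_nwl = 0.6 × 620 × 3.535 × 170 × 10⁻³ = 223.6 kN (longitudinal, 2 welds).
R_nwt = 0.6 × 620 × 3.535 × 70 × 10⁻³ = 92.05 kN (transverse, base value).
(i) R_nwl + R_nwt = 315.6 kN; (ii) 0.85 R_nwl + 1.5 R_nwt = 328.1 kN.
R_n = max = 328.1 kN [governs: (ii)]; φR_n = 246.1 kN.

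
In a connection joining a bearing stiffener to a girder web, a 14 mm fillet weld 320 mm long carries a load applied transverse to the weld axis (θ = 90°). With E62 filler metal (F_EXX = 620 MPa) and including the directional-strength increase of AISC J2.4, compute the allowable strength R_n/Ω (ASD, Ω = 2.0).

R_n/Ω ≈ 884 kN

t_e = 0.707 × 14 = 9.898 mm; A_we = 9.898 × 320 = 3167 mm².
Directional factor: 1.0 + 0.5 sin^1.5(90°) = 1.5.
F_nw = 0.6 × 620 × 1.5 = 558 MPa.
R_n/Ω = (558 × 3167) / 2.0 × 10⁻³ = 883.7 kN.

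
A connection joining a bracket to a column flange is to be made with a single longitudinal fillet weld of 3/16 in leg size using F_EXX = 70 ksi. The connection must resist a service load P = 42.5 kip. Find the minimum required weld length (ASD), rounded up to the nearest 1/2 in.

L = 15.5 in

Throat t_e = 0.707 × 0.1875 = 0.1326 in.
r_n/Ω = (0.6 × 70 × 0.1326) / 2.0 = 2.784 kip/in.
L_req = P / (r_n/Ω) = 42.5 / 2.784 = 15.27 in total.
Round up → use L = 15.5 in.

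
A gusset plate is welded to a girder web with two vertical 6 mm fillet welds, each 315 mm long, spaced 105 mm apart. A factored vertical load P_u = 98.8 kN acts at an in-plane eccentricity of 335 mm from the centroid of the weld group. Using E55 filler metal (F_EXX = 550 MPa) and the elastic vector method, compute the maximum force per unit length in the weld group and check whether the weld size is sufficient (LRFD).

f_max ≈ 854 N/mm; adequate

Total weld length L_w = 630 mm. Treat welds as unit-width lines.
Polar moment about centroid: J = 2[d³/12 + d(b/2)²] = 2[315³/12 + 315×52.5²] = 6946000 mm³.
Direct shear f_v = P/L_w = 98.8×10³ / 630 = 156.8 N/mm (vertical).
Torsion M = P·e = 98.8×10³ × 335 = 33098000 N·mm.
Critical point at (x, y) = (52.5, 157.5) from centroid. f_tx = M·y/J = 750.5 N/mm; f_ty = M·x/J = 250.2 N/mm.
Resultant f_max = √[f_tx² + (f_v + f_ty)²] = √[750.5² + (156.8 + 250.2)²] = 853.8 N/mm.
Capacity per unit length: φr_n = 0.75 × 0.6 × 550 × (0.707 × 6) = 1050 N/mm.
853.8 ≤ 1050 → adequate.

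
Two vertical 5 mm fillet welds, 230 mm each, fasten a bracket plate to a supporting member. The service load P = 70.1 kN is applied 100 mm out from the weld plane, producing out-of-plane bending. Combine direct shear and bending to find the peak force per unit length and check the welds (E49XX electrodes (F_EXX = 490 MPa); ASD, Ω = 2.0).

f_max ≈ 426 N/mm; adequate

L_w = 2 × 230 = 460 mm; section modulus (unit throat) S = 2 × L²/6 = 17630 mm².
Direct shear f_v = P/L_w = 70.1×10³/460 = 152.4 N/mm.
Moment M = P × e = 70.1×10³ × 100 = 7010000 N·mm; bending f_b = M/S = 397.5 N/mm.
f_max = √(f_v² + f_b²) = √(152.4² + 397.5²) = 425.8 N/mm.
r_n/Ω = (1/2.0) × 0.6 × 490 × (0.707 × 5) = 519.6 N/mm → adequate.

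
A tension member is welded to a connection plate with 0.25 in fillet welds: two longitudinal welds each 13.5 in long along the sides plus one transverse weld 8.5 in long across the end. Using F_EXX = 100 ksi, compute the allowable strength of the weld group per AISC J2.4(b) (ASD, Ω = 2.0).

t_e = 0.707 × 0.25 = 0.1767 in.
R_nwl = 0.6 × 100 × 0.1767 × 27 = 286.3 kip (longitudinal, 2 welds).
R_nwt = 0.6 × 100 × 0.1767 × 8.5 = 90.14 kip (transverse, base value).
(i) R_nwl + R_nwt = 376.5 kip; (ii) 0.85 R_nwl + 1.5 R_nwt = 378.6 kip.
R_n = max = 378.6 kip [governs: (ii)]; R_n/Ω = 189.3 kip.

R_n/Ω ≈ 189 kip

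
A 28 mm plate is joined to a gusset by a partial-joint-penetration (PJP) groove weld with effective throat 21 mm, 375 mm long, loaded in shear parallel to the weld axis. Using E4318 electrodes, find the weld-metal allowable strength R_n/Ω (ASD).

R_n/Ω ≈ 1020 kN

E43XX → F_EXX = 430 MPa.
Effective throat (given) t_e = 21 mm.
A_we = 21 × 375 = 7875 mm².
F_nw = 0.6 F_EXX = 258 MPa.
R_n/Ω = (258 × 7875) / 2.0 × 10⁻³ = 1016 kN.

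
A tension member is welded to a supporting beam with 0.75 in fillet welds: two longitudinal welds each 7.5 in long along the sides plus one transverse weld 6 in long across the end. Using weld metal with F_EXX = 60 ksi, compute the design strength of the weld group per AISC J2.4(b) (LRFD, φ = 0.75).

t_e = 0.707 × 0.75 = 0.5302 in.
R_nwl = 0.6 × 60 × 0.5302 × 15 = 286.3 kip (longitudinal, 2 welds).
R_nwt = 0.6 × 60 × 0.5302 × 6 = 114.5 kip (transverse, base value).
(i) R_nwl + R_nwt = 400.9 kip; (ii) 0.85 R_nwl + 1.5 R_nwt = 415.2 kip.
R_n = max = 415.2 kip [governs: (ii)]; φR_n = 311.4 kip.

φR_n ≈ 311 kip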